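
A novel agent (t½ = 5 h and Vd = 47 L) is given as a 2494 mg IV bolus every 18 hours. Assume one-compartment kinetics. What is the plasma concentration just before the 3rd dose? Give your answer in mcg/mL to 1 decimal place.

f = (1/2)^(τ/t½) = (1/2)^(18/5) ≈ 0.0825.
C₀ = D/Vd = 2494/47 ≈ 53.064 mcg/mL.
Before the 3rd dose, 2 doses have been given. Superposition: Cmin = C₀·(f + f²).
≈ 53.064 × (0.0825 + 0.0068) ≈ 53.064 × 0.0893 ≈ 4.739 mcg/mL.

4.7 mcg/mL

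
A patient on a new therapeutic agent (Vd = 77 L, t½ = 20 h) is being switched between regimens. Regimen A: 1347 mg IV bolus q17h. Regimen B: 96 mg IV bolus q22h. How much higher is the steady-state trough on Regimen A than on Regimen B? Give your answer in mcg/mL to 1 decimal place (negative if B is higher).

20.7 mcg/mL

Regimen A: f = (1/2)^(17/20) ≈ 0.5548; Cmin,ss = (1347/77)·f/(1−f) ≈ 21.800 mcg/mL.
Regimen B: f = (1/2)^(22/20) ≈ 0.4665; Cmin,ss = (96/77)·f/(1−f) ≈ 1.090 mcg/mL.
Difference ≈ 21.800 − 1.090 ≈ 20.710 mcg/mL.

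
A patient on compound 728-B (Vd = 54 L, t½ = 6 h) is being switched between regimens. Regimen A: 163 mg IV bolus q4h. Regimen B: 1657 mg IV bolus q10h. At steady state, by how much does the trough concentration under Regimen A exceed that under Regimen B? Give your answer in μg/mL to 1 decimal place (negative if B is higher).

-9.0 μg/mL

Regimen A: f = (1/2)^(4/6) ≈ 0.6300; Cmin,ss = (163/54)·f/(1−f) ≈ 5.140 μg/mL.
Regimen B: f = (1/2)^(10/6) ≈ 0.3150; Cmin,ss = (1657/54)·f/(1−f) ≈ 14.111 μg/mL.
Difference ≈ 5.140 − 14.111 ≈ -8.971 μg/mL.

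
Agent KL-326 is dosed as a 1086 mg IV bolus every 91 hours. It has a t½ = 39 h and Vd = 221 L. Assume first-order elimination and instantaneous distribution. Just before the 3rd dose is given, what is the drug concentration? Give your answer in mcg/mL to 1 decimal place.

f = (1/2)^(τ/t½) = (1/2)^(91/39) ≈ 0.1984.
C₀ = D/Vd = 1086/221 ≈ 4.914 mcg/mL.
Before the 3rd dose, 2 doses have been given. Superposition: Cmin = C₀·(f + f²).
≈ 4.914 × (0.1984 + 0.0394) ≈ 4.914 × 0.2378 ≈ 1.169 mcg/mL.

1.2 mcg/mL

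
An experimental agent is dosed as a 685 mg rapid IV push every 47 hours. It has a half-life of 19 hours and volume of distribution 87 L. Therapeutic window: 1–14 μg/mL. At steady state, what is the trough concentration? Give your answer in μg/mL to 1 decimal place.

k = ln2/t½ = ln2/19 ≈ 0.036481 h⁻¹; fraction remaining f = e^(−kτ) = e^(−0.036481×47) ≈ 0.1800.
Accumulation ratio R = 1/(1 − f) ≈ 1/0.8200 ≈ 1.2195.
Each bolus raises the concentration by D/Vd = 685/87 ≈ 7.874 μg/mL.
Cmax,ss = C₀/(1 − f) ≈ 7.874/0.8200 ≈ 9.602 μg/mL.
One interval later, Cmin,ss = Cmax,ss·e^(−kτ) ≈ 9.602 × 0.1800 ≈ 1.728 μg/mL.
Trough 1.7 μg/mL vs MEC 1 μg/mL: adequate.

1.7 μg/mL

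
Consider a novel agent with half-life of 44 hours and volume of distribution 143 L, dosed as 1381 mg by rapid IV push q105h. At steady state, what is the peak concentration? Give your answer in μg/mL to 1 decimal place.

Over one 105-h interval, 105/44 ≈ 2.3864 half-lives elapse, leaving f ≈ 0.1913 of each dose.
Accumulation ratio R = 1/(1 − f) ≈ 1/0.8087 ≈ 1.2366.
Single-dose peak C₀ = D/Vd = 1381/143 ≈ 9.657 μg/mL.
Cmax,ss = C₀/(1 − f) ≈ 9.657/0.8087 ≈ 11.941 μg/mL.

11.9 μg/mL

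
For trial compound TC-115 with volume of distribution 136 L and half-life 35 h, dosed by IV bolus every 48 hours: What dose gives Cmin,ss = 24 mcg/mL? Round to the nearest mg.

τ/t½ = 48/35 ≈ 1.3714, so f = (1/2)^(48/35) ≈ 0.386508.
Cmin,ss = (D/Vd)·f/(1−f), so D = Cmin,ss·Vd·(1−f)/f.
D = 24 × 136 × (1−f)/f ≈ 24 × 136 × 1.58727 ≈ 5180.85 mg.

5181 mg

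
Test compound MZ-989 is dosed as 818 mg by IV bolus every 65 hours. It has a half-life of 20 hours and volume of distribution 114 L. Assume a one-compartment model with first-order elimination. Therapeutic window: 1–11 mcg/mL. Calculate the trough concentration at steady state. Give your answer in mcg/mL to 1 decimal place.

0.8 mcg/mL

Over one 65-h interval, 65/20 ≈ 3.25 half-lives elapse, leaving f ≈ 0.1051 of each dose.
Accumulation ratio R = 1/(1 − f) ≈ 1/0.8949 ≈ 1.1174.
Each bolus raises the concentration by D/Vd = 818/114 ≈ 7.175 mcg/mL.
Steady-state peak Cmax,ss = C₀·R ≈ 7.175 × 1.1174 ≈ 8.017 mcg/mL.
Steady-state trough Cmin,ss = Cmax,ss·f ≈ 8.017 × 0.1051 ≈ 0.843 mcg/mL.
Trough 0.8 mcg/mL vs MEC 1 mcg/mL: subtherapeutic.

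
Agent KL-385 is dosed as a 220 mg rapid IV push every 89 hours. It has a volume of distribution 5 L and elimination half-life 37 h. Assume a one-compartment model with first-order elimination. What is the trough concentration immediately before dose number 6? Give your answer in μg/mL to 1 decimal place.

10.2 μg/mL

f = (1/2)^(τ/t½) = (1/2)^(89/37) ≈ 0.1888.
C₀ = D/Vd = 220/5 ≈ 44.000 μg/mL.
Before the 6th dose, 5 doses have been given. Superposition: Cmin = C₀·(f + f² + … + f^5).
≈ 44.000 × (0.1888 + 0.0356 + 0.0067 + 0.0013 + 0.0002) ≈ 44.000 × 0.2326 ≈ 10.234 μg/mL.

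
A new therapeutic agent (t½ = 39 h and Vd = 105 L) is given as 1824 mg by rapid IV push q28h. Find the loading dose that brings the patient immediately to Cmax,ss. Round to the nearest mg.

f = (1/2)^(28/39) ≈ 0.607961; accumulation ratio R = 1/(1−f) ≈ 2.55077.
Loading dose to hit Cmax,ss on first dose: D_load = D_maint·R ≈ 1824 × 2.55077 ≈ 4652.60 mg.

4653 mg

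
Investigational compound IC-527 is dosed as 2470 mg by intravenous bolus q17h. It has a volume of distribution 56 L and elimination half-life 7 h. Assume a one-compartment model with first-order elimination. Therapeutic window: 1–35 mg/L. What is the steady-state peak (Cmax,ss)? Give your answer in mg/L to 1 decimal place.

54.2 mg/L

k = ln2/t½ = ln2/7 ≈ 0.099021 h⁻¹; fraction remaining f = e^(−kτ) = e^(−0.099021×17) ≈ 0.1857.
Accumulation ratio R = 1/(1 − f) ≈ 1/0.8143 ≈ 1.2280.
Each bolus raises the concentration by D/Vd = 2470/56 ≈ 44.107 mg/L.
Steady-state peak Cmax,ss = C₀·R ≈ 44.107 × 1.2280 ≈ 54.163 mg/L.
Peak 54.2 mg/L vs MTC 35 mg/L: exceeds toxic threshold.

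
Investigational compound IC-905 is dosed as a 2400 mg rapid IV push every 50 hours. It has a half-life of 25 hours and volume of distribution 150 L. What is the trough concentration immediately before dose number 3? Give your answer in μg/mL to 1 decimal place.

5.0 μg/mL

f = (1/2)^(τ/t½) = (1/2)^(50/25) ≈ 0.2500.
C₀ = D/Vd = 2400/150 ≈ 16.000 μg/mL.
Before the 3rd dose, 2 doses have been given. Superposition: Cmin = C₀·(f + f²).
≈ 16.000 × (0.2500 + 0.0625) ≈ 16.000 × 0.3125 ≈ 5.000 μg/mL.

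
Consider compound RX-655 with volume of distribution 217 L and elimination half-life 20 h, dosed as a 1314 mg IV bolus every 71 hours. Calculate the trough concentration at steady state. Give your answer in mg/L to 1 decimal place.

τ/t½ = 71/20 ≈ 3.55, so fraction remaining f = (1/2)^(71/20) ≈ 0.0854.
Each bolus raises the concentration by D/Vd = 1314/217 ≈ 6.055 mg/L.
Steady-state trough Cmin,ss = C₀·f/(1−f) ≈ 6.055 × 0.0854/0.9146 ≈ 0.565 mg/L.

0.6 mg/L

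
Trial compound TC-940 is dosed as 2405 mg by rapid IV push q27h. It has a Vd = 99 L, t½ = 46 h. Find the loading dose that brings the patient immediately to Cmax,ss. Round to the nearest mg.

7195 mg

f = (1/2)^(27/46) ≈ 0.665746; accumulation ratio R = 1/(1−f) ≈ 2.99174.
Loading dose to hit Cmax,ss on first dose: D_load = D_maint·R ≈ 2405 × 2.99174 ≈ 7195.13 mg.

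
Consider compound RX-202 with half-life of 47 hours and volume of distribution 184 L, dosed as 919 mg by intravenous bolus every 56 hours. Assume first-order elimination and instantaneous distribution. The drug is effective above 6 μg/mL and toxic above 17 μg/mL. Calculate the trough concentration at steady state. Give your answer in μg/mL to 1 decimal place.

3.9 μg/mL

τ/t½ = 56/47 ≈ 1.1915, so fraction remaining f = (1/2)^(56/47) ≈ 0.4379.
At steady state, accumulation factor R = 1/(1 − e^(−kτ)) ≈ 1.7790.
Each bolus raises the concentration by D/Vd = 919/184 ≈ 4.995 μg/mL.
Steady-state peak Cmax,ss = C₀·R ≈ 4.995 × 1.7790 ≈ 8.886 μg/mL.
Steady-state trough Cmin,ss = Cmax,ss·f ≈ 8.886 × 0.4379 ≈ 3.891 μg/mL.
Trough 3.9 μg/mL vs MEC 6 μg/mL: subtherapeutic.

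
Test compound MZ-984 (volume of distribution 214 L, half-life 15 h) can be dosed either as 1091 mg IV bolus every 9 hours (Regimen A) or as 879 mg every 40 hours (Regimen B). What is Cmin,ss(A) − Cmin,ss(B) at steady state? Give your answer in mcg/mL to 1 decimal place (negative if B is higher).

Regimen A: f = (1/2)^(9/15) ≈ 0.6598; Cmin,ss = (1091/214)·f/(1−f) ≈ 9.888 mcg/mL.
Regimen B: f = (1/2)^(40/15) ≈ 0.1575; Cmin,ss = (879/214)·f/(1−f) ≈ 0.768 mcg/mL.
Difference ≈ 9.888 − 0.768 ≈ 9.120 mcg/mL.

9.1 mcg/mL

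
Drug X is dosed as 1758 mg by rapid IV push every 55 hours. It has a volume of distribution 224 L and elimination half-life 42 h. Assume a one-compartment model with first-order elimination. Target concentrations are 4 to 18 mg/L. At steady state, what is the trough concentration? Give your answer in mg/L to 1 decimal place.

Over one 55-h interval, 55/42 ≈ 1.3095 half-lives elapse, leaving f ≈ 0.4035 of each dose.
At steady state, accumulation factor R = 1/(1 − e^(−kτ)) ≈ 1.6764.
Single-dose peak C₀ = D/Vd = 1758/224 ≈ 7.848 mg/L.
Cmax,ss = C₀/(1 − f) ≈ 7.848/0.5965 ≈ 13.157 mg/L.
One interval later, Cmin,ss = Cmax,ss·e^(−kτ) ≈ 13.157 × 0.4035 ≈ 5.309 mg/L.
Trough 5.3 mg/L vs MEC 4 mg/L: adequate.

5.3 mg/L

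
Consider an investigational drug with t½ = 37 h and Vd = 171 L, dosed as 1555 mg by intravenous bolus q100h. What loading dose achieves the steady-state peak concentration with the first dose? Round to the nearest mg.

f = (1/2)^(100/37) ≈ 0.153605; accumulation ratio R = 1/(1−f) ≈ 1.18148.
Loading dose to hit Cmax,ss on first dose: D_load = D_maint·R ≈ 1555 × 1.18148 ≈ 1837.20 mg.

1837 mg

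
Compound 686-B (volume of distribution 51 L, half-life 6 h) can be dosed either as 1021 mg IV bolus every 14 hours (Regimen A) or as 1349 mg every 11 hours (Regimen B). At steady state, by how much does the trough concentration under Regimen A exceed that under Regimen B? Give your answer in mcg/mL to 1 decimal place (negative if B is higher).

-5.4 mcg/mL

Regimen A: f = (1/2)^(14/6) ≈ 0.1984; Cmin,ss = (1021/51)·f/(1−f) ≈ 4.955 mcg/mL.
Regimen B: f = (1/2)^(11/6) ≈ 0.2806; Cmin,ss = (1349/51)·f/(1−f) ≈ 10.317 mcg/mL.
Difference ≈ 4.955 − 10.317 ≈ -5.362 mcg/mL.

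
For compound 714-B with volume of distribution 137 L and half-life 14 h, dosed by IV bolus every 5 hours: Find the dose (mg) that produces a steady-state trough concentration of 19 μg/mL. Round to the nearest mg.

τ/t½ = 5/14 ≈ 0.35714, so f = (1/2)^(5/14) ≈ 0.780709.
Cmin,ss = (D/Vd)·f/(1−f), so D = Cmin,ss·Vd·(1−f)/f.
D = 19 × 137 × (1−f)/f ≈ 19 × 137 × 0.28089 ≈ 731.16 mg.

731 mg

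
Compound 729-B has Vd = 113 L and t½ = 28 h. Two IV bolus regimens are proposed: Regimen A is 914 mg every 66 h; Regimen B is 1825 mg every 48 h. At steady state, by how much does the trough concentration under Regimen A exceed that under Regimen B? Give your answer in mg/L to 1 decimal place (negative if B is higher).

Regimen A: f = (1/2)^(66/28) ≈ 0.1952; Cmin,ss = (914/113)·f/(1−f) ≈ 1.962 mg/L.
Regimen B: f = (1/2)^(48/28) ≈ 0.3048; Cmin,ss = (1825/113)·f/(1−f) ≈ 7.081 mg/L.
Difference ≈ 1.962 − 7.081 ≈ -5.119 mg/L.

-5.1 mg/L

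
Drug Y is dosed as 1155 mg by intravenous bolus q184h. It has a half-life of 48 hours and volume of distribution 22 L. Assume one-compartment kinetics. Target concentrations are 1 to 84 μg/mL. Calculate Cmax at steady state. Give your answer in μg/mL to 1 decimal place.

Over one 184-h interval, 184/48 ≈ 3.8333 half-lives elapse, leaving f ≈ 0.0702 of each dose.
At steady state, accumulation factor R = 1/(1 − e^(−kτ)) ≈ 1.0755.
Each bolus raises the concentration by D/Vd = 1155/22 ≈ 52.500 μg/mL.
Steady-state peak Cmax,ss = C₀·R ≈ 52.500 × 1.0755 ≈ 56.464 μg/mL.
Peak 56.5 μg/mL vs MTC 84 μg/mL: below toxic threshold.

56.5 μg/mL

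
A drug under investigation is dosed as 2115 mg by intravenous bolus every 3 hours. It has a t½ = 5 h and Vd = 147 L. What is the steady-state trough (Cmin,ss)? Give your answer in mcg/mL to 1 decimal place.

27.9 mcg/mL

Over one 3-h interval, 3/5 ≈ 0.6 half-lives elapse, leaving f ≈ 0.6598 of each dose.
Single-dose peak C₀ = D/Vd = 2115/147 ≈ 14.388 mcg/mL.
Steady-state trough Cmin,ss = C₀·f/(1−f) ≈ 14.388 × 0.6598/0.3402 ≈ 27.905 mcg/mL.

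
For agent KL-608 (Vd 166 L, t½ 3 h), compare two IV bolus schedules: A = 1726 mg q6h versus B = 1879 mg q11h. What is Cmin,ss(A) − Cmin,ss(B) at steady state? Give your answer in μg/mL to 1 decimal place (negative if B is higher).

2.5 μg/mL

Regimen A: f = (1/2)^(6/3) ≈ 0.2500; Cmin,ss = (1726/166)·f/(1−f) ≈ 3.466 μg/mL.
Regimen B: f = (1/2)^(11/3) ≈ 0.0787; Cmin,ss = (1879/166)·f/(1−f) ≈ 0.967 μg/mL.
Difference ≈ 3.466 − 0.967 ≈ 2.499 μg/mL.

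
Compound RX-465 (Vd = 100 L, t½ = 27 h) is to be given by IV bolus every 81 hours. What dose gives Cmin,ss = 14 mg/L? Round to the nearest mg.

τ/t½ = 81/27 ≈ 3, so f = (1/2)^(81/27) ≈ 0.125000.
Cmin,ss = (D/Vd)·f/(1−f), so D = Cmin,ss·Vd·(1−f)/f.
D = 14 × 100 × (1−f)/f ≈ 14 × 100 × 7.00000 ≈ 9800.00 mg.

9800 mg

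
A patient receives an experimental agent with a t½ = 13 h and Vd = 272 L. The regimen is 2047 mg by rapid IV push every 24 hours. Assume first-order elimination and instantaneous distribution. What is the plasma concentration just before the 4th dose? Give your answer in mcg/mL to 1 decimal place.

2.8 mcg/mL

f = (1/2)^(τ/t½) = (1/2)^(24/13) ≈ 0.2781.
C₀ = D/Vd = 2047/272 ≈ 7.526 mcg/mL.
Before the 4th dose, 3 doses have been given. Superposition: Cmin = C₀·(f + f² + … + f^3).
≈ 7.526 × (0.2781 + 0.0773 + 0.0215) ≈ 7.526 × 0.3769 ≈ 2.837 mcg/mL.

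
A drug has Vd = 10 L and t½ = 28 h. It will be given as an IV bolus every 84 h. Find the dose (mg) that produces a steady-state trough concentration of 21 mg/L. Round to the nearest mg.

τ/t½ = 84/28 ≈ 3, so f = (1/2)^(84/28) ≈ 0.125000.
Cmin,ss = (D/Vd)·f/(1−f), so D = Cmin,ss·Vd·(1−f)/f.
D = 21 × 10 × (1−f)/f ≈ 21 × 10 × 7.00000 ≈ 1470.00 mg.

1470 mg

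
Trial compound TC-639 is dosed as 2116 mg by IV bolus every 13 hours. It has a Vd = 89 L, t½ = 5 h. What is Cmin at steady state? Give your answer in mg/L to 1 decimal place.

4.7 mg/L

Over one 13-h interval, 13/5 ≈ 2.6 half-lives elapse, leaving f ≈ 0.1649 of each dose.
Single-dose peak C₀ = D/Vd = 2116/89 ≈ 23.775 mg/L.
Steady-state trough Cmin,ss = C₀·f/(1−f) ≈ 23.775 × 0.1649/0.8351 ≈ 4.695 mg/L.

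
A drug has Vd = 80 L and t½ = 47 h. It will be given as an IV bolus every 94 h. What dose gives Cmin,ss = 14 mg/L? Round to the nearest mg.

3360 mg

τ/t½ = 94/47 ≈ 2, so f = (1/2)^(94/47) ≈ 0.250000.
Cmin,ss = (D/Vd)·f/(1−f), so D = Cmin,ss·Vd·(1−f)/f.
D = 14 × 80 × (1−f)/f ≈ 14 × 80 × 3.00000 ≈ 3360.00 mg.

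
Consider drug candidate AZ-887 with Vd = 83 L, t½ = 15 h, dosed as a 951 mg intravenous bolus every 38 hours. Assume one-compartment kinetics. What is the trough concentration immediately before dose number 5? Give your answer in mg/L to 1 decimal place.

f = (1/2)^(τ/t½) = (1/2)^(38/15) ≈ 0.1727.
C₀ = D/Vd = 951/83 ≈ 11.458 mg/L.
Before the 5th dose, 4 doses have been given. Superposition: Cmin = C₀·(f + f² + … + f^4).
≈ 11.458 × (0.1727 + 0.0298 + 0.0052 + 0.0009) ≈ 11.458 × 0.2086 ≈ 2.390 mg/L.

2.4 mg/L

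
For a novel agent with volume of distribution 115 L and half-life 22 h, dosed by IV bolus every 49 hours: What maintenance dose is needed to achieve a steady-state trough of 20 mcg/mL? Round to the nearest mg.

τ/t½ = 49/22 ≈ 2.2273, so f = (1/2)^(49/22) ≈ 0.213562.
Cmin,ss = (D/Vd)·f/(1−f), so D = Cmin,ss·Vd·(1−f)/f.
D = 20 × 115 × (1−f)/f ≈ 20 × 115 × 3.68248 ≈ 8469.70 mg.

8470 mg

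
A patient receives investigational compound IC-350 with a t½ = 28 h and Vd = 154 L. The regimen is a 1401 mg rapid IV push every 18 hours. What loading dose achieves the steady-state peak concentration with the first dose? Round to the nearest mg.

f = (1/2)^(18/28) ≈ 0.640443; accumulation ratio R = 1/(1−f) ≈ 2.78120.
Loading dose to hit Cmax,ss on first dose: D_load = D_maint·R ≈ 1401 × 2.78120 ≈ 3896.46 mg.

3896 mg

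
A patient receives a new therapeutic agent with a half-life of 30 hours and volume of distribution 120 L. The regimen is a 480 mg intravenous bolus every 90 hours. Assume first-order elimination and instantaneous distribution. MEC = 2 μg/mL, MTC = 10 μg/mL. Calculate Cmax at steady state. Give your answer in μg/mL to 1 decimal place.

4.6 μg/mL

τ = 90 h = 3 half-lives, so f = (1/2)^3 = 0.125.
Accumulation ratio R = 1/(1 − f) = 1/0.875 = 8/7.
Single-dose peak C₀ = D/Vd = 480/120 = 4 μg/mL.
Steady-state peak Cmax,ss = C₀·R = 4 × 8/7 ≈ 4.571 μg/mL.
Peak 4.6 μg/mL vs MTC 10 μg/mL: below toxic threshold.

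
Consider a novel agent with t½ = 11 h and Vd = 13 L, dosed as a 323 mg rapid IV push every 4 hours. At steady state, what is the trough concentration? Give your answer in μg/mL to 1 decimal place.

τ/t½ = 4/11 ≈ 0.36364, so fraction remaining f = (1/2)^(4/11) ≈ 0.7772.
Accumulation ratio R = 1/(1 − f) ≈ 1/0.2228 ≈ 4.4883.
Each bolus raises the concentration by D/Vd = 323/13 ≈ 24.846 μg/mL.
Steady-state peak Cmax,ss = C₀·R ≈ 24.846 × 4.4883 ≈ 111.516 μg/mL.
One interval later, Cmin,ss = Cmax,ss·e^(−kτ) ≈ 111.516 × 0.7772 ≈ 86.670 μg/mL.

86.7 μg/mL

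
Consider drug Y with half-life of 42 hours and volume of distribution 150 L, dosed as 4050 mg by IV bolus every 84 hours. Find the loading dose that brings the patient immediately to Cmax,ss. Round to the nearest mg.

5400 mg

f = (1/2)^(84/42) ≈ 0.250000; accumulation ratio R = 1/(1−f) ≈ 1.33333.
Loading dose to hit Cmax,ss on first dose: D_load = D_maint·R ≈ 4050 × 1.33333 ≈ 5399.99 mg.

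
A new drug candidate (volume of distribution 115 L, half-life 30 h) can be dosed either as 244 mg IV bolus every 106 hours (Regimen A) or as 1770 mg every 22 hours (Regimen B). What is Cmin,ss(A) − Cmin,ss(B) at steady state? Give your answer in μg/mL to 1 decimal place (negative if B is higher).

Regimen A: f = (1/2)^(106/30) ≈ 0.0864; Cmin,ss = (244/115)·f/(1−f) ≈ 0.201 μg/mL.
Regimen B: f = (1/2)^(22/30) ≈ 0.6015; Cmin,ss = (1770/115)·f/(1−f) ≈ 23.232 μg/mL.
Difference ≈ 0.201 − 23.232 ≈ -23.031 μg/mL.

-23.0 μg/mL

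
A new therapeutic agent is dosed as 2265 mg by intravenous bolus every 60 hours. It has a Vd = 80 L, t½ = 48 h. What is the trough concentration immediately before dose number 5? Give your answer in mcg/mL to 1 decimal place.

19.9 mcg/mL

f = (1/2)^(τ/t½) = (1/2)^(60/48) ≈ 0.4204.
C₀ = D/Vd = 2265/80 ≈ 28.312 mcg/mL.
Before the 5th dose, 4 doses have been given. Superposition: Cmin = C₀·(f + f² + … + f^4).
≈ 28.312 × (0.4204 + 0.1767 + 0.0743 + 0.0312) ≈ 28.312 × 0.7026 ≈ 19.892 mcg/mL.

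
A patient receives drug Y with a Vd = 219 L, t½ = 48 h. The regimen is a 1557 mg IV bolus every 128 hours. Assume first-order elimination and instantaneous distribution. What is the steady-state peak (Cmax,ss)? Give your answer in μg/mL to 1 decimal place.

8.4 μg/mL

k = ln2/t½ = ln2/48 ≈ 0.014441 h⁻¹; fraction remaining f = e^(−kτ) = e^(−0.014441×128) ≈ 0.1575.
Accumulation ratio R = 1/(1 − f) ≈ 1/0.8425 ≈ 1.1869.
Each bolus raises the concentration by D/Vd = 1557/219 ≈ 7.110 μg/mL.
Cmax,ss = C₀/(1 − f) ≈ 7.110/0.8425 ≈ 8.439 μg/mL.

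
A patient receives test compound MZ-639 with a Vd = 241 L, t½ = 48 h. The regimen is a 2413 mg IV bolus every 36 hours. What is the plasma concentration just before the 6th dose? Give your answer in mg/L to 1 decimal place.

f = (1/2)^(τ/t½) = (1/2)^(36/48) ≈ 0.5946.
C₀ = D/Vd = 2413/241 ≈ 10.012 mg/L.
Before the 6th dose, 5 doses have been given. Superposition: Cmin = C₀·(f + f² + … + f^5).
≈ 10.012 × (0.5946 + 0.3535 + 0.2102 + 0.1250 + 0.0743) ≈ 10.012 × 1.3576 ≈ 13.592 mg/L.

13.6 mg/L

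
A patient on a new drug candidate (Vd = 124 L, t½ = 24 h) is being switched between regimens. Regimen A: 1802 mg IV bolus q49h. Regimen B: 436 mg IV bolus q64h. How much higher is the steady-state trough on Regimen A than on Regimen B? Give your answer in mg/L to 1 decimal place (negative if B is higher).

4.0 mg/L

Regimen A: f = (1/2)^(49/24) ≈ 0.2429; Cmin,ss = (1802/124)·f/(1−f) ≈ 4.662 mg/L.
Regimen B: f = (1/2)^(64/24) ≈ 0.1575; Cmin,ss = (436/124)·f/(1−f) ≈ 0.657 mg/L.
Difference ≈ 4.662 − 0.657 ≈ 4.005 mg/L.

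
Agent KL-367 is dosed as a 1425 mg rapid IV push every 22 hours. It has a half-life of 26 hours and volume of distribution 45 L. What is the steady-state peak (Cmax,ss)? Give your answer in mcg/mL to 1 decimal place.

71.4 mcg/mL

τ/t½ = 22/26 ≈ 0.84615, so fraction remaining f = (1/2)^(22/26) ≈ 0.5563.
Accumulation ratio R = 1/(1 − f) ≈ 1/0.4437 ≈ 2.2538.
Single-dose peak C₀ = D/Vd = 1425/45 ≈ 31.667 mcg/mL.
Cmax,ss = C₀/(1 − f) ≈ 31.667/0.4437 ≈ 71.370 mcg/mL.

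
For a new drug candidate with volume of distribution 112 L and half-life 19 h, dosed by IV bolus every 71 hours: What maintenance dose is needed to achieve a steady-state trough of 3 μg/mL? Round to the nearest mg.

τ/t½ = 71/19 ≈ 3.7368, so f = (1/2)^(71/19) ≈ 0.075006.
Cmin,ss = (D/Vd)·f/(1−f), so D = Cmin,ss·Vd·(1−f)/f.
D = 3 × 112 × (1−f)/f ≈ 3 × 112 × 12.33227 ≈ 4143.64 mg.

4144 mg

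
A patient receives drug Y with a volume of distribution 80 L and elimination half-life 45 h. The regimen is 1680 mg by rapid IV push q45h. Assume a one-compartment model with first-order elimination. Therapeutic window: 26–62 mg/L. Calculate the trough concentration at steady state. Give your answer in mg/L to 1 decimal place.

21.0 mg/L

The dosing interval is 1 half-life, so f = 2^(−1) = 0.5.
Accumulation ratio R = 1/(1 − f) = 1/0.5 = 2/1.
Single-dose peak C₀ = D/Vd = 1680/80 = 21 mg/L.
Steady-state peak Cmax,ss = C₀·R = 21 × 2/1 ≈ 42.000 mg/L.
Steady-state trough Cmin,ss = Cmax,ss·f ≈ 42.000 × 0.5 ≈ 21.000 mg/L.
Trough 21.0 mg/L vs MEC 26 mg/L: subtherapeutic.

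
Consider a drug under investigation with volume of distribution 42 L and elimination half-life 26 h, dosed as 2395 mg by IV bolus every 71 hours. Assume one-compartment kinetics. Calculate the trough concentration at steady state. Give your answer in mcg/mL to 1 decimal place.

10.1 mcg/mL

k = ln2/t½ = ln2/26 ≈ 0.026660 h⁻¹; fraction remaining f = e^(−kτ) = e^(−0.026660×71) ≈ 0.1506.
Each bolus raises the concentration by D/Vd = 2395/42 ≈ 57.024 mcg/mL.
Steady-state trough Cmin,ss = C₀·f/(1−f) ≈ 57.024 × 0.1506/0.8494 ≈ 10.110 mcg/mL.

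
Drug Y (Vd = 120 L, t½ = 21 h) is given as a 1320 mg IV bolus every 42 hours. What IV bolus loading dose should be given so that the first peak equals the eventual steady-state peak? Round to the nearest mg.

1760 mg

f = (1/2)^(42/21) ≈ 0.250000; accumulation ratio R = 1/(1−f) ≈ 1.33333.
Loading dose to hit Cmax,ss on first dose: D_load = D_maint·R ≈ 1320 × 1.33333 ≈ 1760.00 mg.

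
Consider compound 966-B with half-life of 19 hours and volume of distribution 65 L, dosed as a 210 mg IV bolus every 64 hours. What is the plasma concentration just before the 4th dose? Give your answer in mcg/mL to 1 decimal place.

f = (1/2)^(τ/t½) = (1/2)^(64/19) ≈ 0.0968.
C₀ = D/Vd = 210/65 ≈ 3.231 mcg/mL.
Before the 4th dose, 3 doses have been given. Superposition: Cmin = C₀·(f + f² + … + f^3).
≈ 3.231 × (0.0968 + 0.0094 + 0.0009) ≈ 3.231 × 0.1071 ≈ 0.346 mcg/mL.

0.3 mcg/mL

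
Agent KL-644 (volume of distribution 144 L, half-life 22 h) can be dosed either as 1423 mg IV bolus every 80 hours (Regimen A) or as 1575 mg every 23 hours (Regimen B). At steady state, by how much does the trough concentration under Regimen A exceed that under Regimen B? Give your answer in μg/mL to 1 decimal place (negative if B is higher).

-9.4 μg/mL

Regimen A: f = (1/2)^(80/22) ≈ 0.0804; Cmin,ss = (1423/144)·f/(1−f) ≈ 0.864 μg/mL.
Regimen B: f = (1/2)^(23/22) ≈ 0.4845; Cmin,ss = (1575/144)·f/(1−f) ≈ 10.280 μg/mL.
Difference ≈ 0.864 − 10.280 ≈ -9.416 μg/mL.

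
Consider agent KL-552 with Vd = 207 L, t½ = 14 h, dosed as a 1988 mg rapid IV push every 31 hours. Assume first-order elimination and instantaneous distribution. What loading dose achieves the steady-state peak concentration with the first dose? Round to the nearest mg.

f = (1/2)^(31/14) ≈ 0.215493; accumulation ratio R = 1/(1−f) ≈ 1.27469.
Loading dose to hit Cmax,ss on first dose: D_load = D_maint·R ≈ 1988 × 1.27469 ≈ 2534.08 mg.

2534 mg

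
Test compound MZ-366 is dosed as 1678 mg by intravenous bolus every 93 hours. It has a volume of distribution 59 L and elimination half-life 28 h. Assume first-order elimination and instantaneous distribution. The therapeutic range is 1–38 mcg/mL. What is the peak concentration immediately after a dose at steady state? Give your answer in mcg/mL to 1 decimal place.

k = ln2/t½ = ln2/28 ≈ 0.024755 h⁻¹; fraction remaining f = e^(−kτ) = e^(−0.024755×93) ≈ 0.1000.
Accumulation ratio R = 1/(1 − f) ≈ 1/0.9000 ≈ 1.1111.
Each bolus raises the concentration by D/Vd = 1678/59 ≈ 28.441 mcg/mL.
Steady-state peak Cmax,ss = C₀·R ≈ 28.441 × 1.1111 ≈ 31.601 mcg/mL.
Peak 31.6 mcg/mL vs MTC 38 mcg/mL: below toxic threshold.

31.6 mcg/mL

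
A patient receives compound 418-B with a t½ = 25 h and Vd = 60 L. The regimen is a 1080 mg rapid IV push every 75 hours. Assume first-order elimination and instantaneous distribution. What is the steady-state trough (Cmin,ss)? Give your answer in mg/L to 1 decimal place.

The dosing interval is 3 half-lives, so f = 2^(−3) = 0.125.
Accumulation ratio R = 1/(1 − f) = 1/0.875 = 8/7.
Single-dose peak C₀ = D/Vd = 1080/60 = 18 mg/L.
Steady-state peak Cmax,ss = C₀·R = 18 × 8/7 ≈ 20.571 mg/L.
Steady-state trough Cmin,ss = Cmax,ss·f ≈ 20.571 × 0.125 ≈ 2.571 mg/L.

2.6 mg/L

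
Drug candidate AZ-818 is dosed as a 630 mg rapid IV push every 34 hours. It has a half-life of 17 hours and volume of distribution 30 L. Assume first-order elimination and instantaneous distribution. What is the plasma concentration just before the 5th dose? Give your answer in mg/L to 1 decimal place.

f = (1/2)^(τ/t½) = (1/2)^(34/17) ≈ 0.2500.
C₀ = D/Vd = 630/30 ≈ 21.000 mg/L.
Before the 5th dose, 4 doses have been given. Superposition: Cmin = C₀·(f + f² + … + f^4).
≈ 21.000 × (0.2500 + 0.0625 + 0.0156 + 0.0039) ≈ 21.000 × 0.3320 ≈ 6.972 mg/L.

7.0 mg/L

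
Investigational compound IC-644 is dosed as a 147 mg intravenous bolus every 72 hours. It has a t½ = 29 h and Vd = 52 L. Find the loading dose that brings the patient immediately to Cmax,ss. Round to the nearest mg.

179 mg

f = (1/2)^(72/29) ≈ 0.178902; accumulation ratio R = 1/(1−f) ≈ 1.21788.
Loading dose to hit Cmax,ss on first dose: D_load = D_maint·R ≈ 147 × 1.21788 ≈ 179.03 mg.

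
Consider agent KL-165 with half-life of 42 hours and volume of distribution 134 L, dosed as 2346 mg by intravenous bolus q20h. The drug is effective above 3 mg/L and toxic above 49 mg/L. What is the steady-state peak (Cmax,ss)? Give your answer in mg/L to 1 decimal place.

62.3 mg/L

τ/t½ = 20/42 ≈ 0.47619, so fraction remaining f = (1/2)^(20/42) ≈ 0.7189.
Accumulation ratio R = 1/(1 − f) ≈ 1/0.2811 ≈ 3.5575.
Single-dose peak C₀ = D/Vd = 2346/134 ≈ 17.507 mg/L.
Steady-state peak Cmax,ss = C₀·R ≈ 17.507 × 3.5575 ≈ 62.281 mg/L.
Peak 62.3 mg/L vs MTC 49 mg/L: exceeds toxic threshold.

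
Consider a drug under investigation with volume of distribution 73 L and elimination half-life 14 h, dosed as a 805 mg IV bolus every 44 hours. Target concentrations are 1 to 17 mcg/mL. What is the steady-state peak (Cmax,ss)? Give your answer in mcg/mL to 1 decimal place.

12.4 mcg/mL

k = ln2/t½ = ln2/14 ≈ 0.049511 h⁻¹; fraction remaining f = e^(−kτ) = e^(−0.049511×44) ≈ 0.1132.
At steady state, accumulation factor R = 1/(1 − e^(−kτ)) ≈ 1.1276.
Each bolus raises the concentration by D/Vd = 805/73 ≈ 11.027 mcg/mL.
Steady-state peak Cmax,ss = C₀·R ≈ 11.027 × 1.1276 ≈ 12.434 mcg/mL.
Peak 12.4 mcg/mL vs MTC 17 mcg/mL: below toxic threshold.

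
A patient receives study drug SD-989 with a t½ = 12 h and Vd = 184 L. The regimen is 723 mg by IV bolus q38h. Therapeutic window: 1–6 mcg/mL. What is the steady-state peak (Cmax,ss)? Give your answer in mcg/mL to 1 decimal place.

4.4 mcg/mL

Over one 38-h interval, 38/12 ≈ 3.1667 half-lives elapse, leaving f ≈ 0.1114 of each dose.
At steady state, accumulation factor R = 1/(1 − e^(−kτ)) ≈ 1.1254.
Each bolus raises the concentration by D/Vd = 723/184 ≈ 3.929 mcg/mL.
Steady-state peak Cmax,ss = C₀·R ≈ 3.929 × 1.1254 ≈ 4.422 mcg/mL.
Peak 4.4 mcg/mL vs MTC 6 mcg/mL: below toxic threshold.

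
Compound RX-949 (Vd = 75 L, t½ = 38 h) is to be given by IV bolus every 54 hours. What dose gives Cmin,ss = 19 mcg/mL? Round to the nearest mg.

2391 mg

τ/t½ = 54/38 ≈ 1.4211, so f = (1/2)^(54/38) ≈ 0.373440.
Cmin,ss = (D/Vd)·f/(1−f), so D = Cmin,ss·Vd·(1−f)/f.
D = 19 × 75 × (1−f)/f ≈ 19 × 75 × 1.67781 ≈ 2390.88 mg.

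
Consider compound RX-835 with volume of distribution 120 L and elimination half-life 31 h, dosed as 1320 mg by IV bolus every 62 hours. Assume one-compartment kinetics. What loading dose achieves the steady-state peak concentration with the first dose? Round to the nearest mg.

1760 mg

f = (1/2)^(62/31) ≈ 0.250000; accumulation ratio R = 1/(1−f) ≈ 1.33333.
Loading dose to hit Cmax,ss on first dose: D_load = D_maint·R ≈ 1320 × 1.33333 ≈ 1760.00 mg.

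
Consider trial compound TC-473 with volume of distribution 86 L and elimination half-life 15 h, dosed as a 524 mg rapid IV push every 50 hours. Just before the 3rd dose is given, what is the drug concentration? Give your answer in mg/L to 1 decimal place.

f = (1/2)^(τ/t½) = (1/2)^(50/15) ≈ 0.0992.
C₀ = D/Vd = 524/86 ≈ 6.093 mg/L.
Before the 3rd dose, 2 doses have been given. Superposition: Cmin = C₀·(f + f²).
≈ 6.093 × (0.0992 + 0.0098) ≈ 6.093 × 0.1090 ≈ 0.664 mg/L.

0.7 mg/L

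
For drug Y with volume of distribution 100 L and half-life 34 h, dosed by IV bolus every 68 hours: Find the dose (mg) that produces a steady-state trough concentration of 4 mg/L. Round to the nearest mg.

1200 mg

τ/t½ = 68/34 ≈ 2, so f = (1/2)^(68/34) ≈ 0.250000.
Cmin,ss = (D/Vd)·f/(1−f), so D = Cmin,ss·Vd·(1−f)/f.
D = 4 × 100 × (1−f)/f ≈ 4 × 100 × 3.00000 ≈ 1200.00 mg.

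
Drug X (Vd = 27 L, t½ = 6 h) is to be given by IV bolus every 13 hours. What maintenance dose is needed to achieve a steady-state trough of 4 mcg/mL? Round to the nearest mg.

377 mg

τ/t½ = 13/6 ≈ 2.1667, so f = (1/2)^(13/6) ≈ 0.222725.
Cmin,ss = (D/Vd)·f/(1−f), so D = Cmin,ss·Vd·(1−f)/f.
D = 4 × 27 × (1−f)/f ≈ 4 × 27 × 3.48984 ≈ 376.90 mg.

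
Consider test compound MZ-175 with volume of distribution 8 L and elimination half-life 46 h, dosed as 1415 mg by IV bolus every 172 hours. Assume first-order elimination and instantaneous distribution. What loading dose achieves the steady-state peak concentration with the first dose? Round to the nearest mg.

f = (1/2)^(172/46) ≈ 0.074888; accumulation ratio R = 1/(1−f) ≈ 1.08095.
Loading dose to hit Cmax,ss on first dose: D_load = D_maint·R ≈ 1415 × 1.08095 ≈ 1529.54 mg.

1530 mg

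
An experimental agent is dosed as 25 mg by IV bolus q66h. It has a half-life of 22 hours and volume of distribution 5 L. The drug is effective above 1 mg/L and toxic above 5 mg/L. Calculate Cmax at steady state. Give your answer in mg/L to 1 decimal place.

5.7 mg/L

τ = 66 h = 3 half-lives, so f = (1/2)^3 = 0.125.
At steady state, R = 1/(1 − 0.125) = 8/7.
Single-dose peak C₀ = D/Vd = 25/5 = 5 mg/L.
Steady-state peak Cmax,ss = C₀·R = 5 × 8/7 ≈ 5.714 mg/L.
Peak 5.7 mg/L vs MTC 5 mg/L: exceeds toxic threshold.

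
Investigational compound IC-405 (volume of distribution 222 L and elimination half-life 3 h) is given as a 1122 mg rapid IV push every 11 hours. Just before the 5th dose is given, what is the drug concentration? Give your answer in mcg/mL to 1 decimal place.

f = (1/2)^(τ/t½) = (1/2)^(11/3) ≈ 0.0787.
C₀ = D/Vd = 1122/222 ≈ 5.054 mcg/mL.
Before the 5th dose, 4 doses have been given. Superposition: Cmin = C₀·(f + f² + … + f^4).
≈ 5.054 × (0.0787 + 0.0062 + 0.0005 + 0.0000) ≈ 5.054 × 0.0854 ≈ 0.432 mcg/mL.

0.4 mcg/mL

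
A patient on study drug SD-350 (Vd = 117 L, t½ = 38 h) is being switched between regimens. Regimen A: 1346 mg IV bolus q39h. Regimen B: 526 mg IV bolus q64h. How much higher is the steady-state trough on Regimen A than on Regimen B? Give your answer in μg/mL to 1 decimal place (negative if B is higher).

Regimen A: f = (1/2)^(39/38) ≈ 0.4910; Cmin,ss = (1346/117)·f/(1−f) ≈ 11.097 μg/mL.
Regimen B: f = (1/2)^(64/38) ≈ 0.3112; Cmin,ss = (526/117)·f/(1−f) ≈ 2.031 μg/mL.
Difference ≈ 11.097 − 2.031 ≈ 9.066 μg/mL.

9.1 μg/mL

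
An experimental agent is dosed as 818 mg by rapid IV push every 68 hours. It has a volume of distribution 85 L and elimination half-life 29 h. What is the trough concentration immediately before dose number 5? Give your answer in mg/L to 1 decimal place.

f = (1/2)^(τ/t½) = (1/2)^(68/29) ≈ 0.1969.
C₀ = D/Vd = 818/85 ≈ 9.624 mg/L.
Before the 5th dose, 4 doses have been given. Superposition: Cmin = C₀·(f + f² + … + f^4).
≈ 9.624 × (0.1969 + 0.0388 + 0.0076 + 0.0015) ≈ 9.624 × 0.2448 ≈ 2.356 mg/L.

2.4 mg/L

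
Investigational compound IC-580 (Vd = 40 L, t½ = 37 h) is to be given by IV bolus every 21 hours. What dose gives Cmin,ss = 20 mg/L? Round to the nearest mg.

386 mg

τ/t½ = 21/37 ≈ 0.56757, so f = (1/2)^(21/37) ≈ 0.674753.
Cmin,ss = (D/Vd)·f/(1−f), so D = Cmin,ss·Vd·(1−f)/f.
D = 20 × 40 × (1−f)/f ≈ 20 × 40 × 0.48202 ≈ 385.62 mg.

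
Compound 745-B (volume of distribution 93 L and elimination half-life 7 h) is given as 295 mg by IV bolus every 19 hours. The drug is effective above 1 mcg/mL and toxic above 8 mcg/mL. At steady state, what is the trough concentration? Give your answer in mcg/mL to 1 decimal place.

0.6 mcg/mL

k = ln2/t½ = ln2/7 ≈ 0.099021 h⁻¹; fraction remaining f = e^(−kτ) = e^(−0.099021×19) ≈ 0.1524.
At steady state, accumulation factor R = 1/(1 − e^(−kτ)) ≈ 1.1798.
Each bolus raises the concentration by D/Vd = 295/93 ≈ 3.172 mcg/mL.
Cmax,ss = C₀/(1 − f) ≈ 3.172/0.8476 ≈ 3.742 mcg/mL.
One interval later, Cmin,ss = Cmax,ss·e^(−kτ) ≈ 3.742 × 0.1524 ≈ 0.570 mcg/mL.
Trough 0.6 mcg/mL vs MEC 1 mcg/mL: subtherapeutic.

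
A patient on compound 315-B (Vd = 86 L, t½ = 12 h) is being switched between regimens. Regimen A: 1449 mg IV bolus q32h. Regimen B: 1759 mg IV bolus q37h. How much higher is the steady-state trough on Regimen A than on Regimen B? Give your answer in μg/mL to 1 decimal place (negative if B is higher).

0.4 μg/mL

Regimen A: f = (1/2)^(32/12) ≈ 0.1575; Cmin,ss = (1449/86)·f/(1−f) ≈ 3.150 μg/mL.
Regimen B: f = (1/2)^(37/12) ≈ 0.1180; Cmin,ss = (1759/86)·f/(1−f) ≈ 2.736 μg/mL.
Difference ≈ 3.150 − 2.736 ≈ 0.414 μg/mL.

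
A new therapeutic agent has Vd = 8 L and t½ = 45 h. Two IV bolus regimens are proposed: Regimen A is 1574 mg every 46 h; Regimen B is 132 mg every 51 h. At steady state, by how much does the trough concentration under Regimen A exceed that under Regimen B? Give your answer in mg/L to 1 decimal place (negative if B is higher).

177.0 mg/L

Regimen A: f = (1/2)^(46/45) ≈ 0.4924; Cmin,ss = (1574/8)·f/(1−f) ≈ 190.858 mg/L.
Regimen B: f = (1/2)^(51/45) ≈ 0.4559; Cmin,ss = (132/8)·f/(1−f) ≈ 13.825 mg/L.
Difference ≈ 190.858 − 13.825 ≈ 177.033 mg/L.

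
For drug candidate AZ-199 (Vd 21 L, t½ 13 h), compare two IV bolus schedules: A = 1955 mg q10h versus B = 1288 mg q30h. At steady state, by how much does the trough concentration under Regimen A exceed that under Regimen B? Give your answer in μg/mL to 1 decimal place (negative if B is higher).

116.6 μg/mL

Regimen A: f = (1/2)^(10/13) ≈ 0.5867; Cmin,ss = (1955/21)·f/(1−f) ≈ 132.153 μg/mL.
Regimen B: f = (1/2)^(30/13) ≈ 0.2020; Cmin,ss = (1288/21)·f/(1−f) ≈ 15.525 μg/mL.
Difference ≈ 132.153 − 15.525 ≈ 116.628 μg/mL.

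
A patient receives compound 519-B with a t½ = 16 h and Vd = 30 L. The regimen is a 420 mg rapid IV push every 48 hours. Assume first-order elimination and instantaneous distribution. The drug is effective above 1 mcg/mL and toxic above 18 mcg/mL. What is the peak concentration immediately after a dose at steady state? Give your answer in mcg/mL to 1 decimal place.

16.0 mcg/mL

τ = 48 h = 3 half-lives, so f = (1/2)^3 = 0.125.
At steady state, R = 1/(1 − 0.125) = 8/7.
Single-dose peak C₀ = D/Vd = 420/30 = 14 mcg/mL.
Steady-state peak Cmax,ss = C₀·R = 14 × 8/7 ≈ 16.000 mcg/mL.
Peak 16.0 mcg/mL vs MTC 18 mcg/mL: below toxic threshold.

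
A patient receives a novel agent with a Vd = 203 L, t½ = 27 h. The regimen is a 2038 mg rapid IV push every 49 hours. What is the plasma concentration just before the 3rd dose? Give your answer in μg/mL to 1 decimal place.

3.7 μg/mL

f = (1/2)^(τ/t½) = (1/2)^(49/27) ≈ 0.2842.
C₀ = D/Vd = 2038/203 ≈ 10.039 μg/mL.
Before the 3rd dose, 2 doses have been given. Superposition: Cmin = C₀·(f + f²).
≈ 10.039 × (0.2842 + 0.0808) ≈ 10.039 × 0.3650 ≈ 3.664 μg/mL.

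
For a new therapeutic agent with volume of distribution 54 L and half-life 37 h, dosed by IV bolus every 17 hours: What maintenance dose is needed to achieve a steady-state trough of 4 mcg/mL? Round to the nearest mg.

τ/t½ = 17/37 ≈ 0.45946, so f = (1/2)^(17/37) ≈ 0.727259.
Cmin,ss = (D/Vd)·f/(1−f), so D = Cmin,ss·Vd·(1−f)/f.
D = 4 × 54 × (1−f)/f ≈ 4 × 54 × 0.37503 ≈ 81.01 mg.

81 mg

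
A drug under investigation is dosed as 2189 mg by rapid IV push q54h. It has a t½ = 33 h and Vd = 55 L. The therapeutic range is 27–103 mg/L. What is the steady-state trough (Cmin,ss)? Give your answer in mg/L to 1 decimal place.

k = ln2/t½ = ln2/33 ≈ 0.021004 h⁻¹; fraction remaining f = e^(−kτ) = e^(−0.021004×54) ≈ 0.3217.
Single-dose peak C₀ = D/Vd = 2189/55 ≈ 39.800 mg/L.
Steady-state trough Cmin,ss = C₀·f/(1−f) ≈ 39.800 × 0.3217/0.6783 ≈ 18.876 mg/L.
Trough 18.9 mg/L vs MEC 27 mg/L: subtherapeutic.

18.9 mg/L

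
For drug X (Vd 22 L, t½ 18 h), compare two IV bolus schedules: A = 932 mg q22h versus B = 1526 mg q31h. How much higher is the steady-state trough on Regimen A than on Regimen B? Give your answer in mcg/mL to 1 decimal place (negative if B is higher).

Regimen A: f = (1/2)^(22/18) ≈ 0.4286; Cmin,ss = (932/22)·f/(1−f) ≈ 31.776 mcg/mL.
Regimen B: f = (1/2)^(31/18) ≈ 0.3031; Cmin,ss = (1526/22)·f/(1−f) ≈ 30.168 mcg/mL.
Difference ≈ 31.776 − 30.168 ≈ 1.608 mcg/mL.

1.6 mcg/mL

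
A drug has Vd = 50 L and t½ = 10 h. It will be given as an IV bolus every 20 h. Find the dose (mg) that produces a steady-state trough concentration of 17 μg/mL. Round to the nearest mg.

τ/t½ = 20/10 ≈ 2, so f = (1/2)^(20/10) ≈ 0.250000.
Cmin,ss = (D/Vd)·f/(1−f), so D = Cmin,ss·Vd·(1−f)/f.
D = 17 × 50 × (1−f)/f ≈ 17 × 50 × 3.00000 ≈ 2550.00 mg.

2550 mg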